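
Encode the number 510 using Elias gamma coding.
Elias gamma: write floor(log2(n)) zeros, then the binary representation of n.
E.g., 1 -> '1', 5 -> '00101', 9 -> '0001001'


num_bits = floor(log2(510)) + 1 = 9
leading_zeros = num_bits - 1 = 8
binary(510) = 111111110

Elias gamma(510) = '00000000' + '111111110' = 00000000111111110 (17 bits)


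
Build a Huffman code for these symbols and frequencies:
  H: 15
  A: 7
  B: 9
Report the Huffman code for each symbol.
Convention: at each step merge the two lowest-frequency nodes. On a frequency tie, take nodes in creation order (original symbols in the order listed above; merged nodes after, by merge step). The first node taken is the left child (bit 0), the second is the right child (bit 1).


Huffman tree construction:
Step 1: Merge A(7) + B(9) = 16
Step 2: Merge H(15) + (A+B)(16) = 31
Read each symbol's code off the tree from the root (left child = 0, right child = 1).

Codes:
  H: 0 (length 1)
  A: 10 (length 2)
  B: 11 (length 2)
Average code length: 47/31 = 1.5161 bits/symbol


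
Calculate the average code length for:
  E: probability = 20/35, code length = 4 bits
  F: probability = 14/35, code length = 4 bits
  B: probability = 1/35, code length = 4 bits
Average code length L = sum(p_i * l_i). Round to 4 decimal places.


Weighted contributions p_i * l_i:
  E: (20/35) * 4 = 80/35
  F: (14/35) * 4 = 56/35
  B: (1/35) * 4 = 4/35
Sum = (80 + 56 + 4)/35 = 140/35

L = 140/35 = 4.0000 bits/symbol


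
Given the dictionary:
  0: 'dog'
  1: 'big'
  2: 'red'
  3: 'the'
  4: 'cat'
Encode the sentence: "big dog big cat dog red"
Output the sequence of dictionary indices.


Look up each word in the dictionary:
  'big' -> 1
  'dog' -> 0
  'big' -> 1
  'cat' -> 4
  'dog' -> 0
  'red' -> 2

Encoded: [1, 0, 1, 4, 0, 2]


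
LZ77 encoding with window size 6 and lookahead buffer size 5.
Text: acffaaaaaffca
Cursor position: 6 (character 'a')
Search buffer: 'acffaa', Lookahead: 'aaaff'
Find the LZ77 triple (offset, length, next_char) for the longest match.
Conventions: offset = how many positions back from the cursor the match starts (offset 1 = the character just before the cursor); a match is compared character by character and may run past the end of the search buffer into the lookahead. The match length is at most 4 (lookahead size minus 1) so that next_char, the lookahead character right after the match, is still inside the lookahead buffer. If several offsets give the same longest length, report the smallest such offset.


Try each offset into the search buffer:
  offset=1 (pos 5, char 'a'): match length 3
  offset=2 (pos 4, char 'a'): match length 3
  offset=3 (pos 3, char 'f'): match length 0
  offset=4 (pos 2, char 'f'): match length 0
  offset=5 (pos 1, char 'c'): match length 0
  offset=6 (pos 0, char 'a'): match length 1
Longest match has length 3, found at offsets 1, 2; take the smallest, offset 1.
next_char = character at position 6 + 3 = 9 -> 'f'

Best match: offset=1, length=3 (matching 'aaa' starting at position 5)
LZ77 triple: (1, 3, 'f')


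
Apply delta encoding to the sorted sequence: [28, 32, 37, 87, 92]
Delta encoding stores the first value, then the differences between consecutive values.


First value: 28
Deltas:
  32 - 28 = 4
  37 - 32 = 5
  87 - 37 = 50
  92 - 87 = 5


Delta encoded: [28, 4, 5, 50, 5]


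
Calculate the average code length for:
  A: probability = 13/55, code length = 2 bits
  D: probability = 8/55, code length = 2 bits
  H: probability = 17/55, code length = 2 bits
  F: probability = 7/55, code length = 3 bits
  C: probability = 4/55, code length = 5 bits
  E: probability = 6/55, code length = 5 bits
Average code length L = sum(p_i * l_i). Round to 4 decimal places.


Weighted contributions p_i * l_i:
  A: (13/55) * 2 = 26/55
  D: (8/55) * 2 = 16/55
  H: (17/55) * 2 = 34/55
  F: (7/55) * 3 = 21/55
  C: (4/55) * 5 = 20/55
  E: (6/55) * 5 = 30/55
Sum = (26 + 16 + 34 + 21 + 20 + 30)/55 = 147/55

L = 147/55 = 2.6727 bits/symbol


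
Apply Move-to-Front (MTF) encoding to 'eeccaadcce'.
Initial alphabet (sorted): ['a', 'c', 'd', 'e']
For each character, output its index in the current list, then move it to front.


MTF encoding:
'e': index 3 in ['a', 'c', 'd', 'e'] -> ['e', 'a', 'c', 'd']
'e': index 0 in ['e', 'a', 'c', 'd'] -> ['e', 'a', 'c', 'd']
'c': index 2 in ['e', 'a', 'c', 'd'] -> ['c', 'e', 'a', 'd']
'c': index 0 in ['c', 'e', 'a', 'd'] -> ['c', 'e', 'a', 'd']
'a': index 2 in ['c', 'e', 'a', 'd'] -> ['a', 'c', 'e', 'd']
'a': index 0 in ['a', 'c', 'e', 'd'] -> ['a', 'c', 'e', 'd']
'd': index 3 in ['a', 'c', 'e', 'd'] -> ['d', 'a', 'c', 'e']
'c': index 2 in ['d', 'a', 'c', 'e'] -> ['c', 'd', 'a', 'e']
'c': index 0 in ['c', 'd', 'a', 'e'] -> ['c', 'd', 'a', 'e']
'e': index 3 in ['c', 'd', 'a', 'e'] -> ['e', 'c', 'd', 'a']


Output: [3, 0, 2, 0, 2, 0, 3, 2, 0, 3]


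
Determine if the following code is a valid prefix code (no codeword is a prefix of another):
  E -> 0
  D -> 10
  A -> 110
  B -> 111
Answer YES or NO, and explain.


Checking each pair (does one codeword prefix another?):
  E='0' vs D='10': no prefix
  E='0' vs A='110': no prefix
  E='0' vs B='111': no prefix
  D='10' vs E='0': no prefix
  D='10' vs A='110': no prefix
  D='10' vs B='111': no prefix
  A='110' vs E='0': no prefix
  A='110' vs D='10': no prefix
  A='110' vs B='111': no prefix
  B='111' vs E='0': no prefix
  B='111' vs D='10': no prefix
  B='111' vs A='110': no prefix
No violation found over all pairs.

YES -- this is a valid prefix code. No codeword is a prefix of any other codeword.


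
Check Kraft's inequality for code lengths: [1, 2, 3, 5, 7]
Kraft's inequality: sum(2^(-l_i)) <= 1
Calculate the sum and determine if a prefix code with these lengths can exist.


Sum = 2^(-1) + 2^(-2) + 2^(-3) + 2^(-5) + 2^(-7)
    = 0.5 + 0.25 + 0.125 + 0.03125 + 0.0078125
    = 117/128 = 0.9140625
Since 0.9140625 <= 1, Kraft's inequality IS satisfied.
A prefix code with these lengths CAN exist.

Kraft sum = 0.9140625. Satisfied.


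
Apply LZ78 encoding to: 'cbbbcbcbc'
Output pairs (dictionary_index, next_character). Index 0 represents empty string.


LZ78 encoding steps:
Dictionary: {0: ''}
Step 1: w='' (idx 0), next='c' -> output (0, 'c'), add 'c' as idx 1
Step 2: w='' (idx 0), next='b' -> output (0, 'b'), add 'b' as idx 2
Step 3: w='b' (idx 2), next='b' -> output (2, 'b'), add 'bb' as idx 3
Step 4: w='c' (idx 1), next='b' -> output (1, 'b'), add 'cb' as idx 4
Step 5: w='cb' (idx 4), next='c' -> output (4, 'c'), add 'cbc' as idx 5


Encoded: [(0, 'c'), (0, 'b'), (2, 'b'), (1, 'b'), (4, 'c')]


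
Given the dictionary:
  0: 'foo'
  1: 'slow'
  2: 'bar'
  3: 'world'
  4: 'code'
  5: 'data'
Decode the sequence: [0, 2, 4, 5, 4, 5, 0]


Look up each index in the dictionary:
  0 -> 'foo'
  2 -> 'bar'
  4 -> 'code'
  5 -> 'data'
  4 -> 'code'
  5 -> 'data'
  0 -> 'foo'

Decoded: "foo bar code data code data foo"


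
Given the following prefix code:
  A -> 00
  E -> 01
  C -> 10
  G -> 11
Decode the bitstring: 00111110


Decoding step by step:
Bits 00 -> A
Bits 11 -> G
Bits 11 -> G
Bits 10 -> C


Decoded message: AGGC


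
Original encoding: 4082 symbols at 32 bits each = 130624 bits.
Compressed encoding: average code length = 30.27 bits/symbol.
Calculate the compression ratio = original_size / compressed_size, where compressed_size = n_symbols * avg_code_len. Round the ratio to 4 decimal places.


original_size = n_symbols * orig_bits = 4082 * 32 = 130624 bits
compressed_size = n_symbols * avg_code_len = 4082 * 30.27 = 123562.14 bits
ratio = original_size / compressed_size = 130624 / 123562.14 = 1.0572

Compression ratio = 1.0572


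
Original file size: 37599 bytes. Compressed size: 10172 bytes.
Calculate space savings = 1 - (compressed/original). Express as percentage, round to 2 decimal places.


ratio = compressed/original = 10172/37599 = 0.270539
savings = 1 - ratio = 1 - 0.270539 = 0.729461
as a percentage: 0.729461 * 100 = 72.95%

Space savings = 1 - 10172/37599 = 72.95%


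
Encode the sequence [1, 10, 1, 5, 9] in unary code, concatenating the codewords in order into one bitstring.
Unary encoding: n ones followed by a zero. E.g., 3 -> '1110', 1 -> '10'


Encode each number as n ones followed by a terminating 0:
  1 -> 10 (2 bits)
  10 -> 11111111110 (11 bits)
  1 -> 10 (2 bits)
  5 -> 111110 (6 bits)
  9 -> 1111111110 (10 bits)
Total length = 2 + 11 + 2 + 6 + 10 = 31 bits.

Unary([1, 10, 1, 5, 9]) = 1011111111110101111101111111110 (31 bits)


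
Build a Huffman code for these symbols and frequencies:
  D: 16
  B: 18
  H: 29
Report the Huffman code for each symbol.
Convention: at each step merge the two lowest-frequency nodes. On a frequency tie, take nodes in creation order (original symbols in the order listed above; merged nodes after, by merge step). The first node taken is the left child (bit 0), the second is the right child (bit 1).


Huffman tree construction:
Step 1: Merge D(16) + B(18) = 34
Step 2: Merge H(29) + (D+B)(34) = 63
Read each symbol's code off the tree from the root (left child = 0, right child = 1).

Codes:
  D: 10 (length 2)
  B: 11 (length 2)
  H: 0 (length 1)
Average code length: 97/63 = 1.5397 bits/symbol


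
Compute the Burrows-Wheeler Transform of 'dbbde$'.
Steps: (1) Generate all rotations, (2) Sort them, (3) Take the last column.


Rotations (sorted):
  0: $dbbde -> last char: e
  1: bbde$d -> last char: d
  2: bde$db -> last char: b
  3: dbbde$ -> last char: $
  4: de$dbb -> last char: b
  5: e$dbbd -> last char: d


BWT = edb$bd


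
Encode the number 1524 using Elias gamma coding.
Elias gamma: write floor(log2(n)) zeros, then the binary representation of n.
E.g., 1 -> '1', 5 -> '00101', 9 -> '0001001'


num_bits = floor(log2(1524)) + 1 = 11
leading_zeros = num_bits - 1 = 10
binary(1524) = 10111110100

Elias gamma(1524) = '0000000000' + '10111110100' = 000000000010111110100 (21 bits)


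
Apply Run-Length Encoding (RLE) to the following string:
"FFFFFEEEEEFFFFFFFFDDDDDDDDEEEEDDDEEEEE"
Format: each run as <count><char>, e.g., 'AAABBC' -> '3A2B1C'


Scanning runs left to right:
  i=0: run of 'F' x 5 -> '5F'
  i=5: run of 'E' x 5 -> '5E'
  i=10: run of 'F' x 8 -> '8F'
  i=18: run of 'D' x 8 -> '8D'
  i=26: run of 'E' x 4 -> '4E'
  i=30: run of 'D' x 3 -> '3D'
  i=33: run of 'E' x 5 -> '5E'

RLE = 5F5E8F8D4E3D5E


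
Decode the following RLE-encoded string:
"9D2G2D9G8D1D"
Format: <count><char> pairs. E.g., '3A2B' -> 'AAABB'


Expanding each <count><char> pair:
  9D -> 'DDDDDDDDD'
  2G -> 'GG'
  2D -> 'DD'
  9G -> 'GGGGGGGGG'
  8D -> 'DDDDDDDD'
  1D -> 'D'

Decoded = DDDDDDDDDGGDDGGGGGGGGGDDDDDDDDD


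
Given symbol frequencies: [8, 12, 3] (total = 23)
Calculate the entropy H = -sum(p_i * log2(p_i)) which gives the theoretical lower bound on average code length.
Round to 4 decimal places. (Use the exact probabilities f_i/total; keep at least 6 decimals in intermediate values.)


Per-symbol terms -p_i * log2(p_i) with p_i = f_i/23:
  p = 8/23 = 0.347826: log2(p) = -1.523562, -p*log2(p) = 0.529935
  p = 12/23 = 0.521739: log2(p) = -0.938599, -p*log2(p) = 0.489704
  p = 3/23 = 0.130435: log2(p) = -2.938599, -p*log2(p) = 0.383296
H = 0.529935 + 0.489704 + 0.383296 = 1.402935

H = 1.4029 bits/symbol


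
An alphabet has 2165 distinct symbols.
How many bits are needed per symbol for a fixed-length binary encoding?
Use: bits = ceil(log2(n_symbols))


log2(2165) = 11.0802
Bracket: 2^11 = 2048 < 2165 <= 2^12 = 4096
So ceil(log2(2165)) = 12

bits = ceil(log2(2165)) = ceil(11.0802) = 12 bits


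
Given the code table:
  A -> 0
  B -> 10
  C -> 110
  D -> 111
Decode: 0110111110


Decoding:
0 -> A
110 -> C
111 -> D
110 -> C


Result: ACDC


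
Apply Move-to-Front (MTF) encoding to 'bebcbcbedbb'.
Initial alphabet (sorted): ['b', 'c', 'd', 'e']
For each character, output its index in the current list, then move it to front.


MTF encoding:
'b': index 0 in ['b', 'c', 'd', 'e'] -> ['b', 'c', 'd', 'e']
'e': index 3 in ['b', 'c', 'd', 'e'] -> ['e', 'b', 'c', 'd']
'b': index 1 in ['e', 'b', 'c', 'd'] -> ['b', 'e', 'c', 'd']
'c': index 2 in ['b', 'e', 'c', 'd'] -> ['c', 'b', 'e', 'd']
'b': index 1 in ['c', 'b', 'e', 'd'] -> ['b', 'c', 'e', 'd']
'c': index 1 in ['b', 'c', 'e', 'd'] -> ['c', 'b', 'e', 'd']
'b': index 1 in ['c', 'b', 'e', 'd'] -> ['b', 'c', 'e', 'd']
'e': index 2 in ['b', 'c', 'e', 'd'] -> ['e', 'b', 'c', 'd']
'd': index 3 in ['e', 'b', 'c', 'd'] -> ['d', 'e', 'b', 'c']
'b': index 2 in ['d', 'e', 'b', 'c'] -> ['b', 'd', 'e', 'c']
'b': index 0 in ['b', 'd', 'e', 'c'] -> ['b', 'd', 'e', 'c']


Output: [0, 3, 1, 2, 1, 1, 1, 2, 3, 2, 0]


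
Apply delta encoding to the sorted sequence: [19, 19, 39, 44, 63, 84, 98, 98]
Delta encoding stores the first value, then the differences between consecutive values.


First value: 19
Deltas:
  19 - 19 = 0
  39 - 19 = 20
  44 - 39 = 5
  63 - 44 = 19
  84 - 63 = 21
  98 - 84 = 14
  98 - 98 = 0


Delta encoded: [19, 0, 20, 5, 19, 21, 14, 0]


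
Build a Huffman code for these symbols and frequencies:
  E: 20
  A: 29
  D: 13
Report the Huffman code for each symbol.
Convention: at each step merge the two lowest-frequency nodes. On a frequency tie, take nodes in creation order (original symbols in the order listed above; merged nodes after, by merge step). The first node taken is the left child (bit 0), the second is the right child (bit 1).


Huffman tree construction:
Step 1: Merge D(13) + E(20) = 33
Step 2: Merge A(29) + (D+E)(33) = 62
Read each symbol's code off the tree from the root (left child = 0, right child = 1).

Codes:
  E: 11 (length 2)
  A: 0 (length 1)
  D: 10 (length 2)
Average code length: 95/62 = 1.5323 bits/symbol


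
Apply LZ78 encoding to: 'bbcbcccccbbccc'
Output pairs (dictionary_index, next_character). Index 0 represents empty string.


LZ78 encoding steps:
Dictionary: {0: ''}
Step 1: w='' (idx 0), next='b' -> output (0, 'b'), add 'b' as idx 1
Step 2: w='b' (idx 1), next='c' -> output (1, 'c'), add 'bc' as idx 2
Step 3: w='bc' (idx 2), next='c' -> output (2, 'c'), add 'bcc' as idx 3
Step 4: w='' (idx 0), next='c' -> output (0, 'c'), add 'c' as idx 4
Step 5: w='c' (idx 4), next='c' -> output (4, 'c'), add 'cc' as idx 5
Step 6: w='b' (idx 1), next='b' -> output (1, 'b'), add 'bb' as idx 6
Step 7: w='cc' (idx 5), next='c' -> output (5, 'c'), add 'ccc' as idx 7


Encoded: [(0, 'b'), (1, 'c'), (2, 'c'), (0, 'c'), (4, 'c'), (1, 'b'), (5, 'c')]


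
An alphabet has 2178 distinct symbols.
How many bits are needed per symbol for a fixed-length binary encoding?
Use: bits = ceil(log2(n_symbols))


log2(2178) = 11.0888
Bracket: 2^11 = 2048 < 2178 <= 2^12 = 4096
So ceil(log2(2178)) = 12

bits = ceil(log2(2178)) = ceil(11.0888) = 12 bits


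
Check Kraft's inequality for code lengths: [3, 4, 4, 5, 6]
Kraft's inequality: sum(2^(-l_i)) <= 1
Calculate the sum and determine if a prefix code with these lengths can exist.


Sum = 2^(-3) + 2^(-4) + 2^(-4) + 2^(-5) + 2^(-6)
    = 0.125 + 0.0625 + 0.0625 + 0.03125 + 0.015625
    = 19/64 = 0.296875
Since 0.296875 <= 1, Kraft's inequality IS satisfied.
A prefix code with these lengths CAN exist.

Kraft sum = 0.296875. Satisfied.


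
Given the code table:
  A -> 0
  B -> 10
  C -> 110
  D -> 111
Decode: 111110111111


Decoding:
111 -> D
110 -> C
111 -> D
111 -> D


Result: DCDD


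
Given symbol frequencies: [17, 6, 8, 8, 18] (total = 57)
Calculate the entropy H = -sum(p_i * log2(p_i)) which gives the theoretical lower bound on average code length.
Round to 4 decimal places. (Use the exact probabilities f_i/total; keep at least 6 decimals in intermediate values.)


Per-symbol terms -p_i * log2(p_i) with p_i = f_i/57:
  p = 17/57 = 0.298246: log2(p) = -1.745427, -p*log2(p) = 0.520566
  p = 6/57 = 0.105263: log2(p) = -3.247928, -p*log2(p) = 0.341887
  p = 8/57 = 0.140351: log2(p) = -2.832890, -p*log2(p) = 0.397599
  p = 8/57 = 0.140351: log2(p) = -2.832890, -p*log2(p) = 0.397599
  p = 18/57 = 0.315789: log2(p) = -1.662965, -p*log2(p) = 0.525147
H = 0.520566 + 0.341887 + 0.397599 + 0.397599 + 0.525147 = 2.182798

H = 2.1828 bits/symbol


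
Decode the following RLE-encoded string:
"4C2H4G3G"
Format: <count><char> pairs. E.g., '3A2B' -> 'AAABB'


Expanding each <count><char> pair:
  4C -> 'CCCC'
  2H -> 'HH'
  4G -> 'GGGG'
  3G -> 'GGG'

Decoded = CCCCHHGGGGGGG


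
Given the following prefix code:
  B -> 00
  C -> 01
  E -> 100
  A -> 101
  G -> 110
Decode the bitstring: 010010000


Decoding step by step:
Bits 01 -> C
Bits 00 -> B
Bits 100 -> E
Bits 00 -> B


Decoded message: CBEB


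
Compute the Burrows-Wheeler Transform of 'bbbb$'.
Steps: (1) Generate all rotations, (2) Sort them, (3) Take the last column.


Rotations (sorted):
  0: $bbbb -> last char: b
  1: b$bbb -> last char: b
  2: bb$bb -> last char: b
  3: bbb$b -> last char: b
  4: bbbb$ -> last char: $


BWT = bbbb$


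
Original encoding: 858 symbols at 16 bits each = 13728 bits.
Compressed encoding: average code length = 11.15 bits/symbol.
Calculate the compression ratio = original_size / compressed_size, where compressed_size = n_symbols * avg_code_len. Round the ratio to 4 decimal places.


original_size = n_symbols * orig_bits = 858 * 16 = 13728 bits
compressed_size = n_symbols * avg_code_len = 858 * 11.15 = 9566.7 bits
ratio = original_size / compressed_size = 13728 / 9566.7 = 1.435

Compression ratio = 1.435


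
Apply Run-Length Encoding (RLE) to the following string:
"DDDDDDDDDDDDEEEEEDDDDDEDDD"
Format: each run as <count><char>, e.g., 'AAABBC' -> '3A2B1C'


Scanning runs left to right:
  i=0: run of 'D' x 12 -> '12D'
  i=12: run of 'E' x 5 -> '5E'
  i=17: run of 'D' x 5 -> '5D'
  i=22: run of 'E' x 1 -> '1E'
  i=23: run of 'D' x 3 -> '3D'

RLE = 12D5E5D1E3D


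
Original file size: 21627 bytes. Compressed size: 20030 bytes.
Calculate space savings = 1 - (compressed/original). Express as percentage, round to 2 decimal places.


ratio = compressed/original = 20030/21627 = 0.926157
savings = 1 - ratio = 1 - 0.926157 = 0.073843
as a percentage: 0.073843 * 100 = 7.38%

Space savings = 1 - 20030/21627 = 7.38%


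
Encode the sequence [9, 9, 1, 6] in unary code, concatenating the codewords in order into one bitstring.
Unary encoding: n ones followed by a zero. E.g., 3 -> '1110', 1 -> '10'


Encode each number as n ones followed by a terminating 0:
  9 -> 1111111110 (10 bits)
  9 -> 1111111110 (10 bits)
  1 -> 10 (2 bits)
  6 -> 1111110 (7 bits)
Total length = 10 + 10 + 2 + 7 = 29 bits.

Unary([9, 9, 1, 6]) = 11111111101111111110101111110 (29 bits)


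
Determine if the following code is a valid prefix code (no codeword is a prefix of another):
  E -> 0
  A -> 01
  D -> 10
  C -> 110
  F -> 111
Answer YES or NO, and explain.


Checking each pair (does one codeword prefix another?):
  E='0' vs A='01': prefix -- VIOLATION

NO -- this is NOT a valid prefix code. E (0) is a prefix of A (01).


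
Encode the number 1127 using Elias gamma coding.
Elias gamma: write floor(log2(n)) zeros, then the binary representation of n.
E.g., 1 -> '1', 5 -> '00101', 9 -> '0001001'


num_bits = floor(log2(1127)) + 1 = 11
leading_zeros = num_bits - 1 = 10
binary(1127) = 10001100111

Elias gamma(1127) = '0000000000' + '10001100111' = 000000000010001100111 (21 bits)


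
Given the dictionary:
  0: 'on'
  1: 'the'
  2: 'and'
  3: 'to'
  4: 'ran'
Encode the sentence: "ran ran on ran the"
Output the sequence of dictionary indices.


Look up each word in the dictionary:
  'ran' -> 4
  'ran' -> 4
  'on' -> 0
  'ran' -> 4
  'the' -> 1

Encoded: [4, 4, 0, 4, 1]


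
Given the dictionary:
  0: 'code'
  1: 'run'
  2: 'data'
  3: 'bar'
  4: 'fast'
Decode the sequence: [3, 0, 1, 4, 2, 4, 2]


Look up each index in the dictionary:
  3 -> 'bar'
  0 -> 'code'
  1 -> 'run'
  4 -> 'fast'
  2 -> 'data'
  4 -> 'fast'
  2 -> 'data'

Decoded: "bar code run fast data fast data"


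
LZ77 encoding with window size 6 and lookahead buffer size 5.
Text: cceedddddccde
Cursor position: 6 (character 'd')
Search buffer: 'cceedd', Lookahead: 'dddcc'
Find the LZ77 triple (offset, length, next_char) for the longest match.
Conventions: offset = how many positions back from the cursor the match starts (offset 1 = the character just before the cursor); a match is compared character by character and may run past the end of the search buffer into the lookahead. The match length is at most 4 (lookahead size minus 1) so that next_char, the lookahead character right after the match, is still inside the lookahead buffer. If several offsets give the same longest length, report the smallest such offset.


Try each offset into the search buffer:
  offset=1 (pos 5, char 'd'): match length 3
  offset=2 (pos 4, char 'd'): match length 3
  offset=3 (pos 3, char 'e'): match length 0
  offset=4 (pos 2, char 'e'): match length 0
  offset=5 (pos 1, char 'c'): match length 0
  offset=6 (pos 0, char 'c'): match length 0
Longest match has length 3, found at offsets 1, 2; take the smallest, offset 1.
next_char = character at position 6 + 3 = 9 -> 'c'

Best match: offset=1, length=3 (matching 'ddd' starting at position 5)
LZ77 triple: (1, 3, 'c')


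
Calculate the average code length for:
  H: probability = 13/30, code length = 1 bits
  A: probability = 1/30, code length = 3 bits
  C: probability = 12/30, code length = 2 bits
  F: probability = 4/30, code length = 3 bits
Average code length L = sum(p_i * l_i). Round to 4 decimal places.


Weighted contributions p_i * l_i:
  H: (13/30) * 1 = 13/30
  A: (1/30) * 3 = 3/30
  C: (12/30) * 2 = 24/30
  F: (4/30) * 3 = 12/30
Sum = (13 + 3 + 24 + 12)/30 = 52/30

L = 52/30 = 1.7333 bits/symbol


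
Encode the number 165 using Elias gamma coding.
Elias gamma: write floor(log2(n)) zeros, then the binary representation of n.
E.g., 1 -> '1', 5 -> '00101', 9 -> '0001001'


num_bits = floor(log2(165)) + 1 = 8
leading_zeros = num_bits - 1 = 7
binary(165) = 10100101

Elias gamma(165) = '0000000' + '10100101' = 000000010100101 (15 bits)


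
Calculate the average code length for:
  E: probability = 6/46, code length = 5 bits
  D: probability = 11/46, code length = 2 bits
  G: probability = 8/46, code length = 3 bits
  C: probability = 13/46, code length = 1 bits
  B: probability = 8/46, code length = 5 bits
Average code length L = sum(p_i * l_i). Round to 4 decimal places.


Weighted contributions p_i * l_i:
  E: (6/46) * 5 = 30/46
  D: (11/46) * 2 = 22/46
  G: (8/46) * 3 = 24/46
  C: (13/46) * 1 = 13/46
  B: (8/46) * 5 = 40/46
Sum = (30 + 22 + 24 + 13 + 40)/46 = 129/46

L = 129/46 = 2.8043 bits/symbol


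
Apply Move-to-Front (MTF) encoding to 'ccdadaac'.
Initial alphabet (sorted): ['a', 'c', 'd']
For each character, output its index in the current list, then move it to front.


MTF encoding:
'c': index 1 in ['a', 'c', 'd'] -> ['c', 'a', 'd']
'c': index 0 in ['c', 'a', 'd'] -> ['c', 'a', 'd']
'd': index 2 in ['c', 'a', 'd'] -> ['d', 'c', 'a']
'a': index 2 in ['d', 'c', 'a'] -> ['a', 'd', 'c']
'd': index 1 in ['a', 'd', 'c'] -> ['d', 'a', 'c']
'a': index 1 in ['d', 'a', 'c'] -> ['a', 'd', 'c']
'a': index 0 in ['a', 'd', 'c'] -> ['a', 'd', 'c']
'c': index 2 in ['a', 'd', 'c'] -> ['c', 'a', 'd']


Output: [1, 0, 2, 2, 1, 1, 0, 2]


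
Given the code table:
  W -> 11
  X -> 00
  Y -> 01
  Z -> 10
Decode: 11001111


Decoding:
11 -> W
00 -> X
11 -> W
11 -> W


Result: WXWW


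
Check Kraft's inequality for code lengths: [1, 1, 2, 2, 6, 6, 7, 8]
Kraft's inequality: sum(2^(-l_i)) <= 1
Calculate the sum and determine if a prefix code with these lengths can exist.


Sum = 2^(-1) + 2^(-1) + 2^(-2) + 2^(-2) + 2^(-6) + 2^(-6) + 2^(-7) + 2^(-8)
    = 0.5 + 0.5 + 0.25 + 0.25 + 0.015625 + 0.015625 + 0.0078125 + 0.00390625
    = 395/256 = 1.54296875
Since 1.54296875 > 1, Kraft's inequality is NOT satisfied.
A prefix code with these lengths CANNOT exist.

Kraft sum = 1.54296875. Not satisfied.


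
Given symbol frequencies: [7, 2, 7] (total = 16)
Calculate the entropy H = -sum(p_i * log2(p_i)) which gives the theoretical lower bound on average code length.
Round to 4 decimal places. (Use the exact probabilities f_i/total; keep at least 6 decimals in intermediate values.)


Per-symbol terms -p_i * log2(p_i) with p_i = f_i/16:
  p = 7/16 = 0.437500: log2(p) = -1.192645, -p*log2(p) = 0.521782
  p = 2/16 = 0.125000: log2(p) = -3.000000, -p*log2(p) = 0.375000
  p = 7/16 = 0.437500: log2(p) = -1.192645, -p*log2(p) = 0.521782
H = 0.521782 + 0.375000 + 0.521782 = 1.418564

H = 1.4186 bits/symbol


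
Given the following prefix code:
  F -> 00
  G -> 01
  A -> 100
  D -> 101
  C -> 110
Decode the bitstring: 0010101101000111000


Decoding step by step:
Bits 00 -> F
Bits 101 -> D
Bits 01 -> G
Bits 101 -> D
Bits 00 -> F
Bits 01 -> G
Bits 110 -> C
Bits 00 -> F


Decoded message: FDGDFGCF


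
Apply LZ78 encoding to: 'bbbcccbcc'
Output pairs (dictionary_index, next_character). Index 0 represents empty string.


LZ78 encoding steps:
Dictionary: {0: ''}
Step 1: w='' (idx 0), next='b' -> output (0, 'b'), add 'b' as idx 1
Step 2: w='b' (idx 1), next='b' -> output (1, 'b'), add 'bb' as idx 2
Step 3: w='' (idx 0), next='c' -> output (0, 'c'), add 'c' as idx 3
Step 4: w='c' (idx 3), next='c' -> output (3, 'c'), add 'cc' as idx 4
Step 5: w='b' (idx 1), next='c' -> output (1, 'c'), add 'bc' as idx 5
Step 6: w='c' (idx 3), end of input -> output (3, '')


Encoded: [(0, 'b'), (1, 'b'), (0, 'c'), (3, 'c'), (1, 'c'), (3, '')]


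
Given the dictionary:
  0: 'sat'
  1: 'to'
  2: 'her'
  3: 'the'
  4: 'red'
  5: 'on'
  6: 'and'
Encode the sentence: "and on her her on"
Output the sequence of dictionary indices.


Look up each word in the dictionary:
  'and' -> 6
  'on' -> 5
  'her' -> 2
  'her' -> 2
  'on' -> 5

Encoded: [6, 5, 2, 2, 5]


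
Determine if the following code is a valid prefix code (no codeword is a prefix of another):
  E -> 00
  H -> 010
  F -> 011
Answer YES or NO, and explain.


Checking each pair (does one codeword prefix another?):
  E='00' vs H='010': no prefix
  E='00' vs F='011': no prefix
  H='010' vs E='00': no prefix
  H='010' vs F='011': no prefix
  F='011' vs E='00': no prefix
  F='011' vs H='010': no prefix
No violation found over all pairs.

YES -- this is a valid prefix code. No codeword is a prefix of any other codeword.


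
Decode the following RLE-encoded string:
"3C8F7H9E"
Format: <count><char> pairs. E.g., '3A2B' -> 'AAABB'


Expanding each <count><char> pair:
  3C -> 'CCC'
  8F -> 'FFFFFFFF'
  7H -> 'HHHHHHH'
  9E -> 'EEEEEEEEE'

Decoded = CCCFFFFFFFFHHHHHHHEEEEEEEEE


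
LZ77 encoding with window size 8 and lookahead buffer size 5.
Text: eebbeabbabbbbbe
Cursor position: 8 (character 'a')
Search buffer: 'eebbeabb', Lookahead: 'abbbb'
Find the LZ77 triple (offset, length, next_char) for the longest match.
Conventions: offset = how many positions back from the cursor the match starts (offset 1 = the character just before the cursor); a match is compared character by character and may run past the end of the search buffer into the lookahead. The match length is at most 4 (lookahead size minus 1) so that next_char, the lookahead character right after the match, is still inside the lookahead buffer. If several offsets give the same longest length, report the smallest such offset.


Try each offset into the search buffer:
  offset=1 (pos 7, char 'b'): match length 0
  offset=2 (pos 6, char 'b'): match length 0
  offset=3 (pos 5, char 'a'): match length 3
  offset=4 (pos 4, char 'e'): match length 0
  offset=5 (pos 3, char 'b'): match length 0
  offset=6 (pos 2, char 'b'): match length 0
  offset=7 (pos 1, char 'e'): match length 0
  offset=8 (pos 0, char 'e'): match length 0
Longest match has length 3 at offset 3.
next_char = character at position 8 + 3 = 11 -> 'b'

Best match: offset=3, length=3 (matching 'abb' starting at position 5)
LZ77 triple: (3, 3, 'b')


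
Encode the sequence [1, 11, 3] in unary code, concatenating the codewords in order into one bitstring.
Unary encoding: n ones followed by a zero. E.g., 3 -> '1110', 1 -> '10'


Encode each number as n ones followed by a terminating 0:
  1 -> 10 (2 bits)
  11 -> 111111111110 (12 bits)
  3 -> 1110 (4 bits)
Total length = 2 + 12 + 4 = 18 bits.

Unary([1, 11, 3]) = 101111111111101110 (18 bits)


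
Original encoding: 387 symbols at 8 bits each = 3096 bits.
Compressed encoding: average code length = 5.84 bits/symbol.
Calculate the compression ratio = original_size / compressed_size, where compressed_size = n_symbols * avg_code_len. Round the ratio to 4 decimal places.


original_size = n_symbols * orig_bits = 387 * 8 = 3096 bits
compressed_size = n_symbols * avg_code_len = 387 * 5.84 = 2260.08 bits
ratio = original_size / compressed_size = 3096 / 2260.08 = 1.3699

Compression ratio = 1.3699


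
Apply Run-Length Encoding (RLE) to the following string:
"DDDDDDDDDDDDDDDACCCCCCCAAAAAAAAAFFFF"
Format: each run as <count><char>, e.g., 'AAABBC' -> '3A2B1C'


Scanning runs left to right:
  i=0: run of 'D' x 15 -> '15D'
  i=15: run of 'A' x 1 -> '1A'
  i=16: run of 'C' x 7 -> '7C'
  i=23: run of 'A' x 9 -> '9A'
  i=32: run of 'F' x 4 -> '4F'

RLE = 15D1A7C9A4F


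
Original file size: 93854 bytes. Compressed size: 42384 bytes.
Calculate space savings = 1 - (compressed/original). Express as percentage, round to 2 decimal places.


ratio = compressed/original = 42384/93854 = 0.451595
savings = 1 - ratio = 1 - 0.451595 = 0.548405
as a percentage: 0.548405 * 100 = 54.84%

Space savings = 1 - 42384/93854 = 54.84%


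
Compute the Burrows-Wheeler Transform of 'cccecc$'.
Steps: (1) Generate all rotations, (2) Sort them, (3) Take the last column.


Rotations (sorted):
  0: $cccecc -> last char: c
  1: c$cccec -> last char: c
  2: cc$ccce -> last char: e
  3: cccecc$ -> last char: $
  4: ccecc$c -> last char: c
  5: cecc$cc -> last char: c
  6: ecc$ccc -> last char: c


BWT = cce$ccc


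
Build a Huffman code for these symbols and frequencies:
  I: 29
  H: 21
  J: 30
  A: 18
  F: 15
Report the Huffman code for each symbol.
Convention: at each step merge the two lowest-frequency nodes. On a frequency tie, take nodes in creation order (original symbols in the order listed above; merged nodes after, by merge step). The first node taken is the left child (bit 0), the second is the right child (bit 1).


Huffman tree construction:
Step 1: Merge F(15) + A(18) = 33
Step 2: Merge H(21) + I(29) = 50
Step 3: Merge J(30) + (F+A)(33) = 63
Step 4: Merge (H+I)(50) + (J+(F+A))(63) = 113
Read each symbol's code off the tree from the root (left child = 0, right child = 1).

Codes:
  I: 01 (length 2)
  H: 00 (length 2)
  J: 10 (length 2)
  A: 111 (length 3)
  F: 110 (length 3)
Average code length: 259/113 = 2.2920 bits/symbol


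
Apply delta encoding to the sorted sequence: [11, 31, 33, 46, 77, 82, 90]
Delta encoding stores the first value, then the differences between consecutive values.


First value: 11
Deltas:
  31 - 11 = 20
  33 - 31 = 2
  46 - 33 = 13
  77 - 46 = 31
  82 - 77 = 5
  90 - 82 = 8


Delta encoded: [11, 20, 2, 13, 31, 5, 8]


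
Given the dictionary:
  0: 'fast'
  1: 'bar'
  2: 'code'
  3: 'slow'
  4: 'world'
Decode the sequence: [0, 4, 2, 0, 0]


Look up each index in the dictionary:
  0 -> 'fast'
  4 -> 'world'
  2 -> 'code'
  0 -> 'fast'
  0 -> 'fast'

Decoded: "fast world code fast fast"


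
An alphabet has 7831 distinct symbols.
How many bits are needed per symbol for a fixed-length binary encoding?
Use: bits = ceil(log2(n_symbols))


log2(7831) = 12.935
Bracket: 2^12 = 4096 < 7831 <= 2^13 = 8192
So ceil(log2(7831)) = 13

bits = ceil(log2(7831)) = ceil(12.935) = 13 bits


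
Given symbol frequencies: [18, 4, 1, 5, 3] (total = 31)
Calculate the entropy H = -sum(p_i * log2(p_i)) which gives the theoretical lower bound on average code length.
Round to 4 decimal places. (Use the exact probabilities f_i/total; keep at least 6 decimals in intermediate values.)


Per-symbol terms -p_i * log2(p_i) with p_i = f_i/31:
  p = 18/31 = 0.580645: log2(p) = -0.784271, -p*log2(p) = 0.455383
  p = 4/31 = 0.129032: log2(p) = -2.954196, -p*log2(p) = 0.381187
  p = 1/31 = 0.032258: log2(p) = -4.954196, -p*log2(p) = 0.159813
  p = 5/31 = 0.161290: log2(p) = -2.632268, -p*log2(p) = 0.424559
  p = 3/31 = 0.096774: log2(p) = -3.369234, -p*log2(p) = 0.326055
H = 0.455383 + 0.381187 + 0.159813 + 0.424559 + 0.326055 = 1.746997

H = 1.747 bits/symbol


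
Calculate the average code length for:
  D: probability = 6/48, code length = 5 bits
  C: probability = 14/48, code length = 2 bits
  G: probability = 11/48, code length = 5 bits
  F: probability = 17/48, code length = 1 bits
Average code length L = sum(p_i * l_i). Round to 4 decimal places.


Weighted contributions p_i * l_i:
  D: (6/48) * 5 = 30/48
  C: (14/48) * 2 = 28/48
  G: (11/48) * 5 = 55/48
  F: (17/48) * 1 = 17/48
Sum = (30 + 28 + 55 + 17)/48 = 130/48

L = 130/48 = 2.7083 bits/symbol


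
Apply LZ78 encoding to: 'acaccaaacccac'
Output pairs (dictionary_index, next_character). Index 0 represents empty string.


LZ78 encoding steps:
Dictionary: {0: ''}
Step 1: w='' (idx 0), next='a' -> output (0, 'a'), add 'a' as idx 1
Step 2: w='' (idx 0), next='c' -> output (0, 'c'), add 'c' as idx 2
Step 3: w='a' (idx 1), next='c' -> output (1, 'c'), add 'ac' as idx 3
Step 4: w='c' (idx 2), next='a' -> output (2, 'a'), add 'ca' as idx 4
Step 5: w='a' (idx 1), next='a' -> output (1, 'a'), add 'aa' as idx 5
Step 6: w='c' (idx 2), next='c' -> output (2, 'c'), add 'cc' as idx 6
Step 7: w='ca' (idx 4), next='c' -> output (4, 'c'), add 'cac' as idx 7


Encoded: [(0, 'a'), (0, 'c'), (1, 'c'), (2, 'a'), (1, 'a'), (2, 'c'), (4, 'c')]


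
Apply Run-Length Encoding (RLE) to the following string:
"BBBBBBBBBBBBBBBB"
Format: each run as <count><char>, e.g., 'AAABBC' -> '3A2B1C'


Scanning runs left to right:
  i=0: run of 'B' x 16 -> '16B'

RLE = 16B


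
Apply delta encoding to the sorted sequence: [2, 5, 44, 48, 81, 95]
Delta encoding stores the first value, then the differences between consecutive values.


First value: 2
Deltas:
  5 - 2 = 3
  44 - 5 = 39
  48 - 44 = 4
  81 - 48 = 33
  95 - 81 = 14


Delta encoded: [2, 3, 39, 4, 33, 14]


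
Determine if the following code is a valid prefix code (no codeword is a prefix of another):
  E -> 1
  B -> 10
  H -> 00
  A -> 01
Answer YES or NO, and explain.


Checking each pair (does one codeword prefix another?):
  E='1' vs B='10': prefix -- VIOLATION

NO -- this is NOT a valid prefix code. E (1) is a prefix of B (10).


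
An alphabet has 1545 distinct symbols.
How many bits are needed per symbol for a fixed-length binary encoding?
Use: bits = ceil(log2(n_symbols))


log2(1545) = 10.5934
Bracket: 2^10 = 1024 < 1545 <= 2^11 = 2048
So ceil(log2(1545)) = 11

bits = ceil(log2(1545)) = ceil(10.5934) = 11 bits


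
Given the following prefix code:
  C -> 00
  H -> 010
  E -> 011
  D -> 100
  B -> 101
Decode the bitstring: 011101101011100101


Decoding step by step:
Bits 011 -> E
Bits 101 -> B
Bits 101 -> B
Bits 011 -> E
Bits 100 -> D
Bits 101 -> B


Decoded message: EBBEDB


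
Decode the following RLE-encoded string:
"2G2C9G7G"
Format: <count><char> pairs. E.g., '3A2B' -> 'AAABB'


Expanding each <count><char> pair:
  2G -> 'GG'
  2C -> 'CC'
  9G -> 'GGGGGGGGG'
  7G -> 'GGGGGGG'

Decoded = GGCCGGGGGGGGGGGGGGGG


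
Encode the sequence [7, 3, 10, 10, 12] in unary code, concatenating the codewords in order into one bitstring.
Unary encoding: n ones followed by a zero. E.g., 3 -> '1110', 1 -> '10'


Encode each number as n ones followed by a terminating 0:
  7 -> 11111110 (8 bits)
  3 -> 1110 (4 bits)
  10 -> 11111111110 (11 bits)
  10 -> 11111111110 (11 bits)
  12 -> 1111111111110 (13 bits)
Total length = 8 + 4 + 11 + 11 + 13 = 47 bits.

Unary([7, 3, 10, 10, 12]) = 11111110111011111111110111111111101111111111110 (47 bits)


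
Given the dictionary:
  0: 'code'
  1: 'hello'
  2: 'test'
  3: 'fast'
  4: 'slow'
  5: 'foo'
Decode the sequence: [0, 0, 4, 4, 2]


Look up each index in the dictionary:
  0 -> 'code'
  0 -> 'code'
  4 -> 'slow'
  4 -> 'slow'
  2 -> 'test'

Decoded: "code code slow slow test"


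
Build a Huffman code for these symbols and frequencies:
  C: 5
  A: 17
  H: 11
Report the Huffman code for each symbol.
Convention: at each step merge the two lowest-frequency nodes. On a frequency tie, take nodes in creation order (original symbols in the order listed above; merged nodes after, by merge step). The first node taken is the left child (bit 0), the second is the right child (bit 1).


Huffman tree construction:
Step 1: Merge C(5) + H(11) = 16
Step 2: Merge (C+H)(16) + A(17) = 33
Read each symbol's code off the tree from the root (left child = 0, right child = 1).

Codes:
  C: 00 (length 2)
  A: 1 (length 1)
  H: 01 (length 2)
Average code length: 49/33 = 1.4848 bits/symbol


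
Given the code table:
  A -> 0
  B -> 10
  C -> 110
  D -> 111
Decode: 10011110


Decoding:
10 -> B
0 -> A
111 -> D
10 -> B


Result: BADB


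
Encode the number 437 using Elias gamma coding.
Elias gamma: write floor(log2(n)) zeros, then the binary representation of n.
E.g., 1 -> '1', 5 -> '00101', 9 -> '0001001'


num_bits = floor(log2(437)) + 1 = 9
leading_zeros = num_bits - 1 = 8
binary(437) = 110110101

Elias gamma(437) = '00000000' + '110110101' = 00000000110110101 (17 bits)


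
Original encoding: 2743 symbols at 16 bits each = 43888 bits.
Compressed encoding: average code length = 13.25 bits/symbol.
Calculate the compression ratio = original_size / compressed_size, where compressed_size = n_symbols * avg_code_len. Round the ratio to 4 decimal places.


original_size = n_symbols * orig_bits = 2743 * 16 = 43888 bits
compressed_size = n_symbols * avg_code_len = 2743 * 13.25 = 36344.75 bits
ratio = original_size / compressed_size = 43888 / 36344.75 = 1.2075

Compression ratio = 1.2075


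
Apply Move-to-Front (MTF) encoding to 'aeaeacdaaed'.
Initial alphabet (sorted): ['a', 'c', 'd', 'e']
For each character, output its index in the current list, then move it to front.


MTF encoding:
'a': index 0 in ['a', 'c', 'd', 'e'] -> ['a', 'c', 'd', 'e']
'e': index 3 in ['a', 'c', 'd', 'e'] -> ['e', 'a', 'c', 'd']
'a': index 1 in ['e', 'a', 'c', 'd'] -> ['a', 'e', 'c', 'd']
'e': index 1 in ['a', 'e', 'c', 'd'] -> ['e', 'a', 'c', 'd']
'a': index 1 in ['e', 'a', 'c', 'd'] -> ['a', 'e', 'c', 'd']
'c': index 2 in ['a', 'e', 'c', 'd'] -> ['c', 'a', 'e', 'd']
'd': index 3 in ['c', 'a', 'e', 'd'] -> ['d', 'c', 'a', 'e']
'a': index 2 in ['d', 'c', 'a', 'e'] -> ['a', 'd', 'c', 'e']
'a': index 0 in ['a', 'd', 'c', 'e'] -> ['a', 'd', 'c', 'e']
'e': index 3 in ['a', 'd', 'c', 'e'] -> ['e', 'a', 'd', 'c']
'd': index 2 in ['e', 'a', 'd', 'c'] -> ['d', 'e', 'a', 'c']


Output: [0, 3, 1, 1, 1, 2, 3, 2, 0, 3, 2]


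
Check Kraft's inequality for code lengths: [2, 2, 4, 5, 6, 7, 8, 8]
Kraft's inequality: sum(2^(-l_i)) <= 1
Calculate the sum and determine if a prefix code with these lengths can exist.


Sum = 2^(-2) + 2^(-2) + 2^(-4) + 2^(-5) + 2^(-6) + 2^(-7) + 2^(-8) + 2^(-8)
    = 0.25 + 0.25 + 0.0625 + 0.03125 + 0.015625 + 0.0078125 + 0.00390625 + 0.00390625
    = 160/256 = 0.625
Since 0.625 <= 1, Kraft's inequality IS satisfied.
A prefix code with these lengths CAN exist.

Kraft sum = 0.625. Satisfied.


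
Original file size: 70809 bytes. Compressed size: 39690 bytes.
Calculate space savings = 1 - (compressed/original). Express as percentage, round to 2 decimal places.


ratio = compressed/original = 39690/70809 = 0.560522
savings = 1 - ratio = 1 - 0.560522 = 0.439478
as a percentage: 0.439478 * 100 = 43.95%

Space savings = 1 - 39690/70809 = 43.95%


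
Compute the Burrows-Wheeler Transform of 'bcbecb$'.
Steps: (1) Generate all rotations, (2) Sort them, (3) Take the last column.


Rotations (sorted):
  0: $bcbecb -> last char: b
  1: b$bcbec -> last char: c
  2: bcbecb$ -> last char: $
  3: becb$bc -> last char: c
  4: cb$bcbe -> last char: e
  5: cbecb$b -> last char: b
  6: ecb$bcb -> last char: b


BWT = bc$cebb


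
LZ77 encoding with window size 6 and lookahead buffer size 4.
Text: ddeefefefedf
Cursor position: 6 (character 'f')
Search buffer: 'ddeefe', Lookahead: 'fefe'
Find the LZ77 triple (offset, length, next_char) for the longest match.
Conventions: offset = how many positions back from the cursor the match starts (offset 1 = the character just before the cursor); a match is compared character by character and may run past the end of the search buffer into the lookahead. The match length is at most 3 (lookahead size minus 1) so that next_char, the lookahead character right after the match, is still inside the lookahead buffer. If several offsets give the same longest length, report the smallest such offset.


Try each offset into the search buffer:
  offset=1 (pos 5, char 'e'): match length 0
  offset=2 (pos 4, char 'f'): match length 3
  offset=3 (pos 3, char 'e'): match length 0
  offset=4 (pos 2, char 'e'): match length 0
  offset=5 (pos 1, char 'd'): match length 0
  offset=6 (pos 0, char 'd'): match length 0
Longest match has length 3 at offset 2.
next_char = character at position 6 + 3 = 9 -> 'e'

Best match: offset=2, length=3 (matching 'fef' starting at position 4)
LZ77 triple: (2, 3, 'e')
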